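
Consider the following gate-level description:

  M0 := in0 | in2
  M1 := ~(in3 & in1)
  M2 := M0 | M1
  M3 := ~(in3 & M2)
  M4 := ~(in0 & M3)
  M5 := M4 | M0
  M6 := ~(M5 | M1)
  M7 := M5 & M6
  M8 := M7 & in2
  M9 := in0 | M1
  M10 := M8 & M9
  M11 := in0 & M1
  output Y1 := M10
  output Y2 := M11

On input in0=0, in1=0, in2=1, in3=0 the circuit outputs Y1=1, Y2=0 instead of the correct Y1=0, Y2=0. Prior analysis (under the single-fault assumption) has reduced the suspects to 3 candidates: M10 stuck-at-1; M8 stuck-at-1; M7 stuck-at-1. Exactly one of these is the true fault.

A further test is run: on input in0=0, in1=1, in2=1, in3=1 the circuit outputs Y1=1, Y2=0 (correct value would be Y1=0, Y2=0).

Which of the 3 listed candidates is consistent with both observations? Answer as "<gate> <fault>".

Evaluate each candidate on input in0=0, in1=1, in2=1, in3=1:
  M10 stuck-at-1: M0=1, M1=0, M2=1, M3=0, M4=1, M5=1, M6=0, M7=0, M8=0, M9=0, M10=1 [stuck-at-1], M11=0 → Y1=1, Y2=0 — matches
  M8 stuck-at-1: M0=1, M1=0, M2=1, M3=0, M4=1, M5=1, M6=0, M7=0, M8=1 [stuck-at-1], M9=0, M10=0, M11=0 → Y1=0, Y2=0 — eliminated
  M7 stuck-at-1: M0=1, M1=0, M2=1, M3=0, M4=1, M5=1, M6=0, M7=1 [stuck-at-1], M8=1, M9=0, M10=0, M11=0 → Y1=0, Y2=0 — eliminated
Only M10 stuck-at-1 reproduces the observed Y1=1, Y2=0.

M10 stuck-at-1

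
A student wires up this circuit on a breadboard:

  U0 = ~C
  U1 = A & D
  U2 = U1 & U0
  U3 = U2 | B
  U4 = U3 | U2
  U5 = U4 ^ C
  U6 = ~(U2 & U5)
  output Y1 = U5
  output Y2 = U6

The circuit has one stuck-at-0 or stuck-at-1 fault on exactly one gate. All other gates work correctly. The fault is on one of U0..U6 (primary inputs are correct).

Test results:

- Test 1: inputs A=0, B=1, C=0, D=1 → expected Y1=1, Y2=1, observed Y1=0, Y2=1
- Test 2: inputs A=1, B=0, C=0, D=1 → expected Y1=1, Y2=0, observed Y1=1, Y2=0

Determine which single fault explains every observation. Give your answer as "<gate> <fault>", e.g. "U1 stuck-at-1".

Fault-free values for test 1 (A=0, B=1, C=0, D=1): U0=1, U1=0, U2=0, U3=1, U4=1, U5=1, U6=1, giving Y1=1, Y2=1. Observed Y1=0, Y2=1.
Test 1: faults giving observed Y1=0, Y2=1 are {U3 stuck-at-0, U4 stuck-at-0, U5 stuck-at-0}.
Test 2 (A=1, B=0, C=0, D=1): fault-free U0=1, U1=1, U2=1, U3=1, U4=1, U5=1, U6=0 → Y1=1, Y2=0; observed Y1=1, Y2=0. Eliminates U4 stuck-at-0, U5 stuck-at-0.
Only U3 stuck-at-0 is consistent with every test.

U3 stuck-at-0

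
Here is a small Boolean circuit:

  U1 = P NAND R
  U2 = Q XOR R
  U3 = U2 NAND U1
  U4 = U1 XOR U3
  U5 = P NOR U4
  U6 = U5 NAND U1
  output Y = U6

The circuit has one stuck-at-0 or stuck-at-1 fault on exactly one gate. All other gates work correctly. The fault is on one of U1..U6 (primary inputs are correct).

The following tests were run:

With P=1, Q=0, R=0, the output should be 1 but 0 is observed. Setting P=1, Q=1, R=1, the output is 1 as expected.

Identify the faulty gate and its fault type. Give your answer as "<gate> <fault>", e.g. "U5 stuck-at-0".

Fault-free values for test 1 (P=1, Q=0, R=0): U1=1, U2=0, U3=1, U4=0, U5=0, U6=1, giving Y=1. Observed 0.
Test 1: faults giving observed 0 are {U5 stuck-at-1, U6 stuck-at-0}.
Test 2 (P=1, Q=1, R=1): fault-free U1=0, U2=0, U3=1, U4=1, U5=0, U6=1 → 1; observed 1. Eliminates U6 stuck-at-0.
Only U5 stuck-at-1 is consistent with every test.

U5 stuck-at-1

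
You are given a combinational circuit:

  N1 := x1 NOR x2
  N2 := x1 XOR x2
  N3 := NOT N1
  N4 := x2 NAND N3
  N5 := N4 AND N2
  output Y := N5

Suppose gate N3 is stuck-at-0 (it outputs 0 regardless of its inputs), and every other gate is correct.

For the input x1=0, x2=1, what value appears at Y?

1

Propagate with N3 forced: N1=0, N2=1, N3=0 [stuck-at-0], N4=1, N5=1.
So Y = 1. (Without the fault it would be 0.)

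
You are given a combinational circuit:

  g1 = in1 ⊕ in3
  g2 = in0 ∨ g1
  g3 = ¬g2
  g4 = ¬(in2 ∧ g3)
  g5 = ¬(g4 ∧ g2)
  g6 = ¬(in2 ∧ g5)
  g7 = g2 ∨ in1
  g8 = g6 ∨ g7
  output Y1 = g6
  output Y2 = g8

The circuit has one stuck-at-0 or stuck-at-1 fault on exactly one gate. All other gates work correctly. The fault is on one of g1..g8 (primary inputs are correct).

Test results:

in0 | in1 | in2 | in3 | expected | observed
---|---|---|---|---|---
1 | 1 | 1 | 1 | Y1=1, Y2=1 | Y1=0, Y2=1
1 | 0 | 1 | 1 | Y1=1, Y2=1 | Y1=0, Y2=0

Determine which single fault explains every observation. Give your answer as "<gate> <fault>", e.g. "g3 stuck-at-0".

Fault-free values for test 1 (in0=1, in1=1, in2=1, in3=1): g1=0, g2=1, g3=0, g4=1, g5=0, g6=1, g7=1, g8=1, giving Y1=1, Y2=1. Observed Y1=0, Y2=1.
Test 1: faults giving observed Y1=0, Y2=1 are {g2 stuck-at-0, g3 stuck-at-1, g4 stuck-at-0, g5 stuck-at-1, g6 stuck-at-0}.
Test 2 (in0=1, in1=0, in2=1, in3=1): fault-free g1=1, g2=1, g3=0, g4=1, g5=0, g6=1, g7=1, g8=1 → Y1=1, Y2=1; observed Y1=0, Y2=0. Eliminates g3 stuck-at-1, g4 stuck-at-0, g5 stuck-at-1, g6 stuck-at-0.
Only g2 stuck-at-0 is consistent with every test.

g2 stuck-at-0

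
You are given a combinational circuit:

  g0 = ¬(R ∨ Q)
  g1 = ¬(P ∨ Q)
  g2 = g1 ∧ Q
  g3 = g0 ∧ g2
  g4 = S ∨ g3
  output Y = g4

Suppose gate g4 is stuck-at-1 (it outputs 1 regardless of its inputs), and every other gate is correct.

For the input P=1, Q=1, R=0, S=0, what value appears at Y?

1

Propagate with g4 forced: g0=0, g1=0, g2=0, g3=0, g4=1 [stuck-at-1].
So Y = 1. (Without the fault it would be 0.)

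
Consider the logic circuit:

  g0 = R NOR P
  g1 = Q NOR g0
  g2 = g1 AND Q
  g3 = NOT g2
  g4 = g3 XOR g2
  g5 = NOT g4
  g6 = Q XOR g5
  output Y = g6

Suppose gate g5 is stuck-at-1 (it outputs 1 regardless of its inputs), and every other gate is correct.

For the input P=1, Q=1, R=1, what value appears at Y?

0

Propagate with g5 forced: g0=0, g1=0, g2=0, g3=1, g4=1, g5=1 [stuck-at-1], g6=0.
So Y = 0. (Without the fault it would be 1.)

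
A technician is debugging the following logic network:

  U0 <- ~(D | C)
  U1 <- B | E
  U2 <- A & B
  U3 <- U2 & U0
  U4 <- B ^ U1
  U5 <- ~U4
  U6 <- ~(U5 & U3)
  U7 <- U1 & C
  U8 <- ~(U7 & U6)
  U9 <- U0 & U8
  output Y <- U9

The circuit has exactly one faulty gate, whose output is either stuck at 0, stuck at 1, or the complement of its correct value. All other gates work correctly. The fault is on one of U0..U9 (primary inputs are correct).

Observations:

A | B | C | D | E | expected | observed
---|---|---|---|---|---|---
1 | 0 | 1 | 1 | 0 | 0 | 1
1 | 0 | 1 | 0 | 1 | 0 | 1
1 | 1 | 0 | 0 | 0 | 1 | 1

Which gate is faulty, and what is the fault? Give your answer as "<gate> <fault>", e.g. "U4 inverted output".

Fault-free values for test 1 (A=1, B=0, C=1, D=1, E=0): U0=0, U1=0, U2=0, U3=0, U4=0, U5=1, U6=1, U7=0, U8=1, U9=0, giving Y=0. Observed 1.
Test 1: faults giving observed 1 are {U0 stuck-at-1, U0 inverted output, U9 stuck-at-1, U9 inverted output}.
Test 2 (A=1, B=0, C=1, D=0, E=1): fault-free U0=0, U1=1, U2=0, U3=0, U4=1, U5=0, U6=1, U7=1, U8=0, U9=0 → 0; observed 1. Eliminates U0 stuck-at-1, U0 inverted output.
Test 3 (A=1, B=1, C=0, D=0, E=0): fault-free U0=1, U1=1, U2=1, U3=1, U4=0, U5=1, U6=0, U7=0, U8=1, U9=1 → 1; observed 1. Eliminates U9 inverted output.
Only U9 stuck-at-1 is consistent with every test.

U9 stuck-at-1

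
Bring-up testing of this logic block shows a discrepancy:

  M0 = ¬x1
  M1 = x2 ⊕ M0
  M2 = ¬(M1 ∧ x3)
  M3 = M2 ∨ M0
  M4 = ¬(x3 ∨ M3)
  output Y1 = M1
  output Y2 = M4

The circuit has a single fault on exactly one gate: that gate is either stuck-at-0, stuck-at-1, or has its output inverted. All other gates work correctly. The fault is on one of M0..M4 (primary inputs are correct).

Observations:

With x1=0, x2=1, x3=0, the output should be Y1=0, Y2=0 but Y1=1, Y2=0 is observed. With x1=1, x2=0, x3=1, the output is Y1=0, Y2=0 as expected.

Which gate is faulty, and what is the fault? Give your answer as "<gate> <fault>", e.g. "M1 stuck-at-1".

M0 stuck-at-0

Fault-free values for test 1 (x1=0, x2=1, x3=0): M0=1, M1=0, M2=1, M3=1, M4=0, giving Y1=0, Y2=0. Observed Y1=1, Y2=0.
Test 1: faults giving observed Y1=1, Y2=0 are {M0 stuck-at-0, M0 inverted output, M1 stuck-at-1, M1 inverted output}.
Test 2 (x1=1, x2=0, x3=1): fault-free M0=0, M1=0, M2=1, M3=1, M4=0 → Y1=0, Y2=0; observed Y1=0, Y2=0. Eliminates M0 inverted output, M1 stuck-at-1, M1 inverted output.
Only M0 stuck-at-0 is consistent with every test.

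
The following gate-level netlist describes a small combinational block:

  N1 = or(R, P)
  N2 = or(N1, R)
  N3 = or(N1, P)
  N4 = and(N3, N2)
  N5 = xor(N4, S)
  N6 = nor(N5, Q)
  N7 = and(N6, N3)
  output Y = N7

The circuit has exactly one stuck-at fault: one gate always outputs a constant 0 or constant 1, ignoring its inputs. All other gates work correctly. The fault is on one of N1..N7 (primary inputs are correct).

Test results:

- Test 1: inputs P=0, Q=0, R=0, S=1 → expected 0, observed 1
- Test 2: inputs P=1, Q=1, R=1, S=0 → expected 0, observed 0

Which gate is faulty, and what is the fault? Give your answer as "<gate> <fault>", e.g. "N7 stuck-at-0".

Fault-free values for test 1 (P=0, Q=0, R=0, S=1): N1=0, N2=0, N3=0, N4=0, N5=1, N6=0, N7=0, giving Y=0. Observed 1.
Test 1: faults giving observed 1 are {N1 stuck-at-1, N7 stuck-at-1}.
Test 2 (P=1, Q=1, R=1, S=0): fault-free N1=1, N2=1, N3=1, N4=1, N5=1, N6=0, N7=0 → 0; observed 0. Eliminates N7 stuck-at-1.
Only N1 stuck-at-1 is consistent with every test.

N1 stuck-at-1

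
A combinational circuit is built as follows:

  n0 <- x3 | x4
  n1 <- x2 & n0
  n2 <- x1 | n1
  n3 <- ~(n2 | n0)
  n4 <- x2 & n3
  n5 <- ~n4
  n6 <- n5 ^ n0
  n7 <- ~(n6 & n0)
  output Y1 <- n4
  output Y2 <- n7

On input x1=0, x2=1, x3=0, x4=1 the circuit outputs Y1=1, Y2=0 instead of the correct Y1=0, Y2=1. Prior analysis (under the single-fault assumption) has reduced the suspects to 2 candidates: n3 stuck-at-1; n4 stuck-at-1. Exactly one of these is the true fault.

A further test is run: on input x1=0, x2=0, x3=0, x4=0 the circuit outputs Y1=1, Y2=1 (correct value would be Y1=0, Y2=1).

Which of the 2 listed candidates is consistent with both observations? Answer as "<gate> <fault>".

Evaluate each candidate on input x1=0, x2=0, x3=0, x4=0:
  n3 stuck-at-1: n0=0, n1=0, n2=0, n3=1 [stuck-at-1], n4=0, n5=1, n6=1, n7=1 → Y1=0, Y2=1 — eliminated
  n4 stuck-at-1: n0=0, n1=0, n2=0, n3=1, n4=1 [stuck-at-1], n5=0, n6=0, n7=1 → Y1=1, Y2=1 — matches
Only n4 stuck-at-1 reproduces the observed Y1=1, Y2=1.

n4 stuck-at-1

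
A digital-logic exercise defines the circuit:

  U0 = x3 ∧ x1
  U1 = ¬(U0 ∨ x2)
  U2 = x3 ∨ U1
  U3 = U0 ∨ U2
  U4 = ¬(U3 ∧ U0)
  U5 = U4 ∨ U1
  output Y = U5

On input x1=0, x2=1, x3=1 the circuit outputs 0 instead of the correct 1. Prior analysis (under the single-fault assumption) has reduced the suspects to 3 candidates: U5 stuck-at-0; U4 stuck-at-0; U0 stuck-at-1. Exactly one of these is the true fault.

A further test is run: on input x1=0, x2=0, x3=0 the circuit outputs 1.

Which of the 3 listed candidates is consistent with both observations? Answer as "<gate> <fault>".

Evaluate each candidate on input x1=0, x2=0, x3=0:
  U5 stuck-at-0: U0=0, U1=1, U2=1, U3=1, U4=1, U5=0 [stuck-at-0] → 0 — eliminated
  U4 stuck-at-0: U0=0, U1=1, U2=1, U3=1, U4=0 [stuck-at-0], U5=1 → 1 — matches
  U0 stuck-at-1: U0=1 [stuck-at-1], U1=0, U2=0, U3=1, U4=0, U5=0 → 0 — eliminated
Only U4 stuck-at-0 reproduces the observed 1.

U4 stuck-at-0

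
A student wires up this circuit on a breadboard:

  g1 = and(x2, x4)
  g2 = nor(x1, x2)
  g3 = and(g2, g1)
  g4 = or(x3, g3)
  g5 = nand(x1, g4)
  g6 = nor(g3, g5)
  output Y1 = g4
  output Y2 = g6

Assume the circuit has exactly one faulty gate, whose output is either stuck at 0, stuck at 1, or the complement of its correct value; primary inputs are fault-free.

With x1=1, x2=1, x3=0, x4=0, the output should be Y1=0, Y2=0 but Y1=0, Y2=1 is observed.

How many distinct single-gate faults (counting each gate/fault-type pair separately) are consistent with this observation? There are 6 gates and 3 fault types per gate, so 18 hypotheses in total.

4

Fault-free: g1=0, g2=0, g3=0, g4=0, g5=1, g6=0 → Y1=0, Y2=0. Observed Y1=0, Y2=1.
  g1: none of the 3 fault types match ✗
  g2: none of the 3 fault types match ✗
  g3: none of the 3 fault types match ✗
  g4: none of the 3 fault types match ✗
  g5: stuck-at-0, inverted output ✓; others ✗
  g6: stuck-at-1, inverted output ✓; others ✗
Consistent faults: {g5 stuck-at-0, g5 inverted output, g6 stuck-at-1, g6 inverted output} — 4 in all.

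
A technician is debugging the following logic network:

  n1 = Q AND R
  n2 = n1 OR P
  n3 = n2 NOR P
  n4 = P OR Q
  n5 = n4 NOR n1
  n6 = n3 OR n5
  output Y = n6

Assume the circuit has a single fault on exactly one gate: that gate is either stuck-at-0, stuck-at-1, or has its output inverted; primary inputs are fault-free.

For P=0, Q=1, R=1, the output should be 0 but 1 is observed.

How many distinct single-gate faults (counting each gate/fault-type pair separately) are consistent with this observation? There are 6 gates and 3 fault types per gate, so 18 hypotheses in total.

10

Fault-free: n1=1, n2=1, n3=0, n4=1, n5=0, n6=0 → 0. Observed 1.
  n1: stuck-at-0, inverted output ✓; others ✗
  n2: stuck-at-0, inverted output ✓; others ✗
  n3: stuck-at-1, inverted output ✓; others ✗
  n4: none of the 3 fault types match ✗
  n5: stuck-at-1, inverted output ✓; others ✗
  n6: stuck-at-1, inverted output ✓; others ✗
Consistent faults: {n1 stuck-at-0, n1 inverted output, n2 stuck-at-0, n2 inverted output, n3 stuck-at-1, n3 inverted output, n5 stuck-at-1, n5 inverted output, n6 stuck-at-1, n6 inverted output} — 10 in all.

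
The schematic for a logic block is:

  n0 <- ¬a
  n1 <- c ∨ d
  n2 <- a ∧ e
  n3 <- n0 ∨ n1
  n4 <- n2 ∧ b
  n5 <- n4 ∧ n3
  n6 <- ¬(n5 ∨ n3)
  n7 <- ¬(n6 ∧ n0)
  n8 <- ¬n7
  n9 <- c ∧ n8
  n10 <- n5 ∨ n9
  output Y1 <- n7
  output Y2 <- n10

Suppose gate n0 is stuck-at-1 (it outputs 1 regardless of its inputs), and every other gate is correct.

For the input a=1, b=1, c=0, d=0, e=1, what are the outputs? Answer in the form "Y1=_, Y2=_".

Propagate with n0 forced: n0=1 [stuck-at-1], n1=0, n2=1, n3=1, n4=1, n5=1, n6=0, n7=1, n8=0, n9=0, n10=1.
So the outputs are Y1=1, Y2=1. (Without the fault they would be Y1=1, Y2=0.)

Y1=1, Y2=1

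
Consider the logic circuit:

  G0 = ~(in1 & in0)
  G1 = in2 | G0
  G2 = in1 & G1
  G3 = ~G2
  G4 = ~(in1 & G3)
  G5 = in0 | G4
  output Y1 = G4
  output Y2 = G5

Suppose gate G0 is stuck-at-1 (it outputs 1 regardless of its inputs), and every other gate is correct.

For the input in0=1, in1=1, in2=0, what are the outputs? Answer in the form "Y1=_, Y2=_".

Propagate with G0 forced: G0=1 [stuck-at-1], G1=1, G2=1, G3=0, G4=1, G5=1.
So the outputs are Y1=1, Y2=1. (Without the fault they would be Y1=0, Y2=1.)

Y1=1, Y2=1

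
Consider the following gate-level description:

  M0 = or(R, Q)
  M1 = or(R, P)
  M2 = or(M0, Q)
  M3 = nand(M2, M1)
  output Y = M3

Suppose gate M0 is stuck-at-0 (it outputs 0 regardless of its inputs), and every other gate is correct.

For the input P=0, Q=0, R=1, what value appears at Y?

1

Propagate with M0 forced: M0=0 [stuck-at-0], M1=1, M2=0, M3=1.
So Y = 1. (Without the fault it would be 0.)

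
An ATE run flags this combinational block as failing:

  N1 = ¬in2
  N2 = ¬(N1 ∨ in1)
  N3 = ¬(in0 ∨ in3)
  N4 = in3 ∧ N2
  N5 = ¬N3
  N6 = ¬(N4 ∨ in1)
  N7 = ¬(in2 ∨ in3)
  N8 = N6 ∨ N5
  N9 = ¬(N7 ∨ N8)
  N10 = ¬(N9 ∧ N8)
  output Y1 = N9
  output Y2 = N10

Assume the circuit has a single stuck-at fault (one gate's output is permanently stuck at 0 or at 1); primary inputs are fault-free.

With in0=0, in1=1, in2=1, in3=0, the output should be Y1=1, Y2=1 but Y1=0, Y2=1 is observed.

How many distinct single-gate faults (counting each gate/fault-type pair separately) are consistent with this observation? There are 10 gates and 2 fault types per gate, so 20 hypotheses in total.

Fault-free: N1=0, N2=0, N3=1, N4=0, N5=0, N6=0, N7=0, N8=0, N9=1, N10=1 → Y1=1, Y2=1. Observed Y1=0, Y2=1.
  N1: none of the 2 fault types match ✗
  N2: none of the 2 fault types match ✗
  N3: stuck-at-0 ✓; others ✗
  N4: none of the 2 fault types match ✗
  N5: stuck-at-1 ✓; others ✗
  N6: stuck-at-1 ✓; others ✗
  N7: stuck-at-1 ✓; others ✗
  N8: stuck-at-1 ✓; others ✗
  N9: stuck-at-0 ✓; others ✗
  N10: none of the 2 fault types match ✗
Consistent faults: {N3 stuck-at-0, N5 stuck-at-1, N6 stuck-at-1, N7 stuck-at-1, N8 stuck-at-1, N9 stuck-at-0} — 6 in all.

6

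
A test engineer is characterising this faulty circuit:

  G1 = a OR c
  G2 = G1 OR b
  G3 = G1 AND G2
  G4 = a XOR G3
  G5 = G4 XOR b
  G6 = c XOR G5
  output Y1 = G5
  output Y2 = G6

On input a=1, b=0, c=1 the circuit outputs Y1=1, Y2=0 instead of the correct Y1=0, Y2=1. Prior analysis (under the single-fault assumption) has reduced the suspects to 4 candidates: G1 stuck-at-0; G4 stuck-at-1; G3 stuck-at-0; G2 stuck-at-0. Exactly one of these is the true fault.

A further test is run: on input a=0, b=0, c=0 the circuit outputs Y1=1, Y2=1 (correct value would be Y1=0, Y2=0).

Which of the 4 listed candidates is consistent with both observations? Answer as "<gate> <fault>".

Evaluate each candidate on input a=0, b=0, c=0:
  G1 stuck-at-0: G1=0 [stuck-at-0], G2=0, G3=0, G4=0, G5=0, G6=0 → Y1=0, Y2=0 — eliminated
  G4 stuck-at-1: G1=0, G2=0, G3=0, G4=1 [stuck-at-1], G5=1, G6=1 → Y1=1, Y2=1 — matches
  G3 stuck-at-0: G1=0, G2=0, G3=0 [stuck-at-0], G4=0, G5=0, G6=0 → Y1=0, Y2=0 — eliminated
  G2 stuck-at-0: G1=0, G2=0 [stuck-at-0], G3=0, G4=0, G5=0, G6=0 → Y1=0, Y2=0 — eliminated
Only G4 stuck-at-1 reproduces the observed Y1=1, Y2=1.

G4 stuck-at-1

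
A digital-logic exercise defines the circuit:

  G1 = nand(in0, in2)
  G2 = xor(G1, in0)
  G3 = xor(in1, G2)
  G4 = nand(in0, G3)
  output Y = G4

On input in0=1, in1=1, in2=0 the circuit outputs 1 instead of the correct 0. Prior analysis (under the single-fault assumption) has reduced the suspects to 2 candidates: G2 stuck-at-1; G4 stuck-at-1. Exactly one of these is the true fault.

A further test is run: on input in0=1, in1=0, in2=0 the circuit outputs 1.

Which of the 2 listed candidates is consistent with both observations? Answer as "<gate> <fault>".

Evaluate each candidate on input in0=1, in1=0, in2=0:
  G2 stuck-at-1: G1=1, G2=1 [stuck-at-1], G3=1, G4=0 → 0 — eliminated
  G4 stuck-at-1: G1=1, G2=0, G3=0, G4=1 [stuck-at-1] → 1 — matches
Only G4 stuck-at-1 reproduces the observed 1.

G4 stuck-at-1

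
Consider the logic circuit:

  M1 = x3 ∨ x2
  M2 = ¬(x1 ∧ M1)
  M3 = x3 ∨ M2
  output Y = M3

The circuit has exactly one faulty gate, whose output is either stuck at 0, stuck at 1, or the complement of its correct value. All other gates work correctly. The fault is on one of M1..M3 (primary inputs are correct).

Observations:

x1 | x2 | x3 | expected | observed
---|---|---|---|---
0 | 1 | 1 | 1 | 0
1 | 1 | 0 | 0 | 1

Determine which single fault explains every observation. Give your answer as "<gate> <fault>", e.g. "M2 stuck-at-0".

Fault-free values for test 1 (x1=0, x2=1, x3=1): M1=1, M2=1, M3=1, giving Y=1. Observed 0.
Test 1: faults giving observed 0 are {M3 stuck-at-0, M3 inverted output}.
Test 2 (x1=1, x2=1, x3=0): fault-free M1=1, M2=0, M3=0 → 0; observed 1. Eliminates M3 stuck-at-0.
Only M3 inverted output is consistent with every test.

M3 inverted output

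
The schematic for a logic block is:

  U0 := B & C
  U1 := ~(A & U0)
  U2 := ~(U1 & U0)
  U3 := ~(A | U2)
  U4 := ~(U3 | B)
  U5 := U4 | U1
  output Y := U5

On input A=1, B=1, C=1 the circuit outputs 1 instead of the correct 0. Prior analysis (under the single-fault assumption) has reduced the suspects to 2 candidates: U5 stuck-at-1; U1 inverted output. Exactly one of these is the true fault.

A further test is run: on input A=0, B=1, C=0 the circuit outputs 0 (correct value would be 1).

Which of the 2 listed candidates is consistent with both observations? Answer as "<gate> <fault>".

U1 inverted output

Evaluate each candidate on input A=0, B=1, C=0:
  U5 stuck-at-1: U0=0, U1=1, U2=1, U3=0, U4=0, U5=1 [stuck-at-1] → 1 — eliminated
  U1 inverted output: U0=0, U1=0 [inverted output], U2=1, U3=0, U4=0, U5=0 → 0 — matches
Only U1 inverted output reproduces the observed 0.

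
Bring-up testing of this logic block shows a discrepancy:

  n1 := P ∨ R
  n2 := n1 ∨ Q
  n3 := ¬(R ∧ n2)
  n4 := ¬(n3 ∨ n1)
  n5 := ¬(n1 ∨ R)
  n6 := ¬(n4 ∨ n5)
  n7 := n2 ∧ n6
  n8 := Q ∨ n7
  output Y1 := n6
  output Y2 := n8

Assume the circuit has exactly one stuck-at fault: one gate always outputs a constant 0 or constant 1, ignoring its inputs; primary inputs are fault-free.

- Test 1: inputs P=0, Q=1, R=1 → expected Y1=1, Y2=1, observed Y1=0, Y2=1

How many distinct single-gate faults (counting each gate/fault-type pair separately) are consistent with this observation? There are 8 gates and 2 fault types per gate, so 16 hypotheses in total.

4

Fault-free: n1=1, n2=1, n3=0, n4=0, n5=0, n6=1, n7=1, n8=1 → Y1=1, Y2=1. Observed Y1=0, Y2=1.
  n1: stuck-at-0 ✓; others ✗
  n2: none of the 2 fault types match ✗
  n3: none of the 2 fault types match ✗
  n4: stuck-at-1 ✓; others ✗
  n5: stuck-at-1 ✓; others ✗
  n6: stuck-at-0 ✓; others ✗
  n7: none of the 2 fault types match ✗
  n8: none of the 2 fault types match ✗
Consistent faults: {n1 stuck-at-0, n4 stuck-at-1, n5 stuck-at-1, n6 stuck-at-0} — 4 in all.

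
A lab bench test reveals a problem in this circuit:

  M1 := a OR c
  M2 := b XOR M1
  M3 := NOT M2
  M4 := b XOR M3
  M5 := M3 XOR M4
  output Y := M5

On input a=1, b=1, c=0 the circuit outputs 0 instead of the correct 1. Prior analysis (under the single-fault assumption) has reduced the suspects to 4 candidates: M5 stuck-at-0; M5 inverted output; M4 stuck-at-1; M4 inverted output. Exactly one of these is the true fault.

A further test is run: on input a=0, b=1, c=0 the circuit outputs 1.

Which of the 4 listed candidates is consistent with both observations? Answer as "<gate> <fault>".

M4 stuck-at-1

Evaluate each candidate on input a=0, b=1, c=0:
  M5 stuck-at-0: M1=0, M2=1, M3=0, M4=1, M5=0 [stuck-at-0] → 0 — eliminated
  M5 inverted output: M1=0, M2=1, M3=0, M4=1, M5=0 [inverted output] → 0 — eliminated
  M4 stuck-at-1: M1=0, M2=1, M3=0, M4=1 [stuck-at-1], M5=1 → 1 — matches
  M4 inverted output: M1=0, M2=1, M3=0, M4=0 [inverted output], M5=0 → 0 — eliminated
Only M4 stuck-at-1 reproduces the observed 1.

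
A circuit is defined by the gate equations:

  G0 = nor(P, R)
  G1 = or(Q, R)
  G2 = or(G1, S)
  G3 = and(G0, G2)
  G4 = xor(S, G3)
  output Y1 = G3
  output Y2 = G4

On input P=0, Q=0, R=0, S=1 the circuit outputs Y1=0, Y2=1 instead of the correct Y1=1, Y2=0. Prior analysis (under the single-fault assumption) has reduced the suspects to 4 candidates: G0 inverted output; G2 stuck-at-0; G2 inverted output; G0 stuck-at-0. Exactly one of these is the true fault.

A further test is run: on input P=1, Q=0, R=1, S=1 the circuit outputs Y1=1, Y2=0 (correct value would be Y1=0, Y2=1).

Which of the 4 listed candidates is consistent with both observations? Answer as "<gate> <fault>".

Evaluate each candidate on input P=1, Q=0, R=1, S=1:
  G0 inverted output: G0=1 [inverted output], G1=1, G2=1, G3=1, G4=0 → Y1=1, Y2=0 — matches
  G2 stuck-at-0: G0=0, G1=1, G2=0 [stuck-at-0], G3=0, G4=1 → Y1=0, Y2=1 — eliminated
  G2 inverted output: G0=0, G1=1, G2=0 [inverted output], G3=0, G4=1 → Y1=0, Y2=1 — eliminated
  G0 stuck-at-0: G0=0 [stuck-at-0], G1=1, G2=1, G3=0, G4=1 → Y1=0, Y2=1 — eliminated
Only G0 inverted output reproduces the observed Y1=1, Y2=0.

G0 inverted output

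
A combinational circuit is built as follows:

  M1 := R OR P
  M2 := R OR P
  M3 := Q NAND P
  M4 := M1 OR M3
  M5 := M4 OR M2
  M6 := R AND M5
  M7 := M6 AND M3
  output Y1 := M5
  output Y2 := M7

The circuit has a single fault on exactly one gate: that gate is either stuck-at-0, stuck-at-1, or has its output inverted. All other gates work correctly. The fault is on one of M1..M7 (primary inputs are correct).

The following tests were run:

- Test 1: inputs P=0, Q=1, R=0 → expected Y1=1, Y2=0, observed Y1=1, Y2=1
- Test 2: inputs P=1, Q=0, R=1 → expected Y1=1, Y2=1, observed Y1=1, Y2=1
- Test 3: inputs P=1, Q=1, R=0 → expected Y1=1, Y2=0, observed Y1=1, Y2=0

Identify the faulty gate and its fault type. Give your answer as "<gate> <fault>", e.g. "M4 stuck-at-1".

Fault-free values for test 1 (P=0, Q=1, R=0): M1=0, M2=0, M3=1, M4=1, M5=1, M6=0, M7=0, giving Y1=1, Y2=0. Observed Y1=1, Y2=1.
Test 1: faults giving observed Y1=1, Y2=1 are {M6 stuck-at-1, M6 inverted output, M7 stuck-at-1, M7 inverted output}.
Test 2 (P=1, Q=0, R=1): fault-free M1=1, M2=1, M3=1, M4=1, M5=1, M6=1, M7=1 → Y1=1, Y2=1; observed Y1=1, Y2=1. Eliminates M6 inverted output, M7 inverted output.
Test 3 (P=1, Q=1, R=0): fault-free M1=1, M2=1, M3=0, M4=1, M5=1, M6=0, M7=0 → Y1=1, Y2=0; observed Y1=1, Y2=0. Eliminates M7 stuck-at-1.
Only M6 stuck-at-1 is consistent with every test.

M6 stuck-at-1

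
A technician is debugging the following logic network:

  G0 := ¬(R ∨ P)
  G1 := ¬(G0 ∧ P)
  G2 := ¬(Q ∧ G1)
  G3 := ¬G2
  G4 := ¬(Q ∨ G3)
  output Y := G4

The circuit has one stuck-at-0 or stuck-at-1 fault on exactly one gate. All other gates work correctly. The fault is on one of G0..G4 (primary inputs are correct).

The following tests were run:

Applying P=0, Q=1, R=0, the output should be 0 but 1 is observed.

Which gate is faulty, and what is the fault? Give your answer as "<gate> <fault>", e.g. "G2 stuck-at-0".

Fault-free values for test 1 (P=0, Q=1, R=0): G0=1, G1=1, G2=0, G3=1, G4=0, giving Y=0. Observed 1.
Test 1: faults giving observed 1 are {G4 stuck-at-1}.
Only G4 stuck-at-1 is consistent with every test.

G4 stuck-at-1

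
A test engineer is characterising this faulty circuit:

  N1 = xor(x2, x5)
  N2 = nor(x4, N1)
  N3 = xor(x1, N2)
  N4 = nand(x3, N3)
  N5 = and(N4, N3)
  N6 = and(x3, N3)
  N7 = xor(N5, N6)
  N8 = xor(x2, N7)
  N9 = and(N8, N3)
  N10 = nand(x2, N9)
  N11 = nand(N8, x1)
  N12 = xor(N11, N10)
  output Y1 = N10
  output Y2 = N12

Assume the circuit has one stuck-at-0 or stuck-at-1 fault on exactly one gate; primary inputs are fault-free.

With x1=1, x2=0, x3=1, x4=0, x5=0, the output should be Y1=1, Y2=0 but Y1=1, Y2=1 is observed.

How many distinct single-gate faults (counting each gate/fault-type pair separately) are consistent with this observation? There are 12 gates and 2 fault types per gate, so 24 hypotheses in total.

9

Fault-free: N1=0, N2=1, N3=0, N4=1, N5=0, N6=0, N7=0, N8=0, N9=0, N10=1, N11=1, N12=0 → Y1=1, Y2=0. Observed Y1=1, Y2=1.
  N1: stuck-at-1 ✓; others ✗
  N2: stuck-at-0 ✓; others ✗
  N3: stuck-at-1 ✓; others ✗
  N4: none of the 2 fault types match ✗
  N5: stuck-at-1 ✓; others ✗
  N6: stuck-at-1 ✓; others ✗
  N7: stuck-at-1 ✓; others ✗
  N8: stuck-at-1 ✓; others ✗
  N9: none of the 2 fault types match ✗
  N10: none of the 2 fault types match ✗
  N11: stuck-at-0 ✓; others ✗
  N12: stuck-at-1 ✓; others ✗
Consistent faults: {N1 stuck-at-1, N2 stuck-at-0, N3 stuck-at-1, N5 stuck-at-1, N6 stuck-at-1, N7 stuck-at-1, N8 stuck-at-1, N11 stuck-at-0, N12 stuck-at-1} — 9 in all.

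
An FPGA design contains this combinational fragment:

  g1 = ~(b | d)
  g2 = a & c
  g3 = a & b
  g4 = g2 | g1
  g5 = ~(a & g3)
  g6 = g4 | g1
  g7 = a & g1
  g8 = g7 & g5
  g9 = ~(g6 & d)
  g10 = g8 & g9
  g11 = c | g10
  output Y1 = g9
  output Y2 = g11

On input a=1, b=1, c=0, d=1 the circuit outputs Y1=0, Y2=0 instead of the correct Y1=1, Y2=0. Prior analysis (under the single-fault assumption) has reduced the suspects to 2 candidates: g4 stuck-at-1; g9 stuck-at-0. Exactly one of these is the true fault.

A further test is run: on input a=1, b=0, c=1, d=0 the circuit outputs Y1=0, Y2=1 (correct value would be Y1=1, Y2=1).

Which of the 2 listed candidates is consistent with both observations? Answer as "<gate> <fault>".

g9 stuck-at-0

Evaluate each candidate on input a=1, b=0, c=1, d=0:
  g4 stuck-at-1: g1=1, g2=1, g3=0, g4=1 [stuck-at-1], g5=1, g6=1, g7=1, g8=1, g9=1, g10=1, g11=1 → Y1=1, Y2=1 — eliminated
  g9 stuck-at-0: g1=1, g2=1, g3=0, g4=1, g5=1, g6=1, g7=1, g8=1, g9=0 [stuck-at-0], g10=0, g11=1 → Y1=0, Y2=1 — matches
Only g9 stuck-at-0 reproduces the observed Y1=0, Y2=1.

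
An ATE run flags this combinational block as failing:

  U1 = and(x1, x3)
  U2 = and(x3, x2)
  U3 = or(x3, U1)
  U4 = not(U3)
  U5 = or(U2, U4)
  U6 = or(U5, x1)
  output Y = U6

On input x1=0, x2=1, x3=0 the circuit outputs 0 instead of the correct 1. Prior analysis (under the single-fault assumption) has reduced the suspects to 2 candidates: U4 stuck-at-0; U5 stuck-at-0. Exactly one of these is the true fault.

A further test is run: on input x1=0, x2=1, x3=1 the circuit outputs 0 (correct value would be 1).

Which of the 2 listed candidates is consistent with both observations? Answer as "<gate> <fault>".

U5 stuck-at-0

Evaluate each candidate on input x1=0, x2=1, x3=1:
  U4 stuck-at-0: U1=0, U2=1, U3=1, U4=0 [stuck-at-0], U5=1, U6=1 → 1 — eliminated
  U5 stuck-at-0: U1=0, U2=1, U3=1, U4=0, U5=0 [stuck-at-0], U6=0 → 0 — matches
Only U5 stuck-at-0 reproduces the observed 0.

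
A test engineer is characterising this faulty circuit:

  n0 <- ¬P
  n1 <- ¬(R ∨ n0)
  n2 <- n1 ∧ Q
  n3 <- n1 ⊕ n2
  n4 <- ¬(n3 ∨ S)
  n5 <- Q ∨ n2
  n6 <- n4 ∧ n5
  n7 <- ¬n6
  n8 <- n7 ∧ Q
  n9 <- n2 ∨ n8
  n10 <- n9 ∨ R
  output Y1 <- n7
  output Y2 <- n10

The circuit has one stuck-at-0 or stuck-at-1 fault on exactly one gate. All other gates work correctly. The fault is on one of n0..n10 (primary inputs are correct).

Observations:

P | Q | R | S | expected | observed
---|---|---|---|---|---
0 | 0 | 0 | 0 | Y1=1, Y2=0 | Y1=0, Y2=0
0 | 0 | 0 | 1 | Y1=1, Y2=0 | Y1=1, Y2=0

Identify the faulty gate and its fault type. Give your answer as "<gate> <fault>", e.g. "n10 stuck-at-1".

Fault-free values for test 1 (P=0, Q=0, R=0, S=0): n0=1, n1=0, n2=0, n3=0, n4=1, n5=0, n6=0, n7=1, n8=0, n9=0, n10=0, giving Y1=1, Y2=0. Observed Y1=0, Y2=0.
Test 1: faults giving observed Y1=0, Y2=0 are {n5 stuck-at-1, n6 stuck-at-1, n7 stuck-at-0}.
Test 2 (P=0, Q=0, R=0, S=1): fault-free n0=1, n1=0, n2=0, n3=0, n4=0, n5=0, n6=0, n7=1, n8=0, n9=0, n10=0 → Y1=1, Y2=0; observed Y1=1, Y2=0. Eliminates n6 stuck-at-1, n7 stuck-at-0.
Only n5 stuck-at-1 is consistent with every test.

n5 stuck-at-1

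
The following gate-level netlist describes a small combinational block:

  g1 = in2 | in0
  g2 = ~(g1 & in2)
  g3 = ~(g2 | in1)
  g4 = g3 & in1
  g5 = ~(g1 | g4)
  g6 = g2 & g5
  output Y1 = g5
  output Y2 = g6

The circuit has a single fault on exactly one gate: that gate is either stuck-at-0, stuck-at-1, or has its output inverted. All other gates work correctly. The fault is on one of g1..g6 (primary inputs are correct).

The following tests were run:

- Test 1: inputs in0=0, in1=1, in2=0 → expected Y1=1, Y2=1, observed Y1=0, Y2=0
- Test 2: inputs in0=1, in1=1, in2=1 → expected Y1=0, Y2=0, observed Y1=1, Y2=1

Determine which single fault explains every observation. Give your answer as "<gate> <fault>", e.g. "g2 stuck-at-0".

g1 inverted output

Fault-free values for test 1 (in0=0, in1=1, in2=0): g1=0, g2=1, g3=0, g4=0, g5=1, g6=1, giving Y1=1, Y2=1. Observed Y1=0, Y2=0.
Test 1: faults giving observed Y1=0, Y2=0 are {g1 stuck-at-1, g1 inverted output, g3 stuck-at-1, g3 inverted output, g4 stuck-at-1, g4 inverted output, g5 stuck-at-0, g5 inverted output}.
Test 2 (in0=1, in1=1, in2=1): fault-free g1=1, g2=0, g3=0, g4=0, g5=0, g6=0 → Y1=0, Y2=0; observed Y1=1, Y2=1. Eliminates g1 stuck-at-1, g3 stuck-at-1, g3 inverted output, g4 stuck-at-1, g4 inverted output, g5 stuck-at-0, g5 inverted output.
Only g1 inverted output is consistent with every test.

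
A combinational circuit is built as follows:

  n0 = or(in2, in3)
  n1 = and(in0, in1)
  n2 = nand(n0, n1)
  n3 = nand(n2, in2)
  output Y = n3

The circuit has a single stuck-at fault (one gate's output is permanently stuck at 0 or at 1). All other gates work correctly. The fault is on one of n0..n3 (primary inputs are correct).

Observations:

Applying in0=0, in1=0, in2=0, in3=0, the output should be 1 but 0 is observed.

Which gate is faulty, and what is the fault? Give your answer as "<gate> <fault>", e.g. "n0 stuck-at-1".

Fault-free values for test 1 (in0=0, in1=0, in2=0, in3=0): n0=0, n1=0, n2=1, n3=1, giving Y=1. Observed 0.
Test 1: faults giving observed 0 are {n3 stuck-at-0}.
Only n3 stuck-at-0 is consistent with every test.

n3 stuck-at-0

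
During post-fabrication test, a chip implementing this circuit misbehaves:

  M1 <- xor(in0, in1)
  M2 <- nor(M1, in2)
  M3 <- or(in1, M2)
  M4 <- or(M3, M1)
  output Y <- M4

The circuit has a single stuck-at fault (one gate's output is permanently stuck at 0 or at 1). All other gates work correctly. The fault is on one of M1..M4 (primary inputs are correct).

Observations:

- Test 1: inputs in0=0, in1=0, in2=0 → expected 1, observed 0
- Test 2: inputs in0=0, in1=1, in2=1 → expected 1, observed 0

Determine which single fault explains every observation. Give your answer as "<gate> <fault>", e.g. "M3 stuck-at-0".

M4 stuck-at-0

Fault-free values for test 1 (in0=0, in1=0, in2=0): M1=0, M2=1, M3=1, M4=1, giving Y=1. Observed 0.
Test 1: faults giving observed 0 are {M2 stuck-at-0, M3 stuck-at-0, M4 stuck-at-0}.
Test 2 (in0=0, in1=1, in2=1): fault-free M1=1, M2=0, M3=1, M4=1 → 1; observed 0. Eliminates M2 stuck-at-0, M3 stuck-at-0.
Only M4 stuck-at-0 is consistent with every test.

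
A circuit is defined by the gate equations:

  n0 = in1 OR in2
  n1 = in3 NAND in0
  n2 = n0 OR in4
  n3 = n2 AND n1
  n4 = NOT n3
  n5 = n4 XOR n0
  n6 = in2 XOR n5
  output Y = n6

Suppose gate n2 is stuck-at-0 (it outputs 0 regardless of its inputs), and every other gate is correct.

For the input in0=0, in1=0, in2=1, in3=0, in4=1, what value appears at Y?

1

Propagate with n2 forced: n0=1, n1=1, n2=0 [stuck-at-0], n3=0, n4=1, n5=0, n6=1.
So Y = 1. (Without the fault it would be 0.)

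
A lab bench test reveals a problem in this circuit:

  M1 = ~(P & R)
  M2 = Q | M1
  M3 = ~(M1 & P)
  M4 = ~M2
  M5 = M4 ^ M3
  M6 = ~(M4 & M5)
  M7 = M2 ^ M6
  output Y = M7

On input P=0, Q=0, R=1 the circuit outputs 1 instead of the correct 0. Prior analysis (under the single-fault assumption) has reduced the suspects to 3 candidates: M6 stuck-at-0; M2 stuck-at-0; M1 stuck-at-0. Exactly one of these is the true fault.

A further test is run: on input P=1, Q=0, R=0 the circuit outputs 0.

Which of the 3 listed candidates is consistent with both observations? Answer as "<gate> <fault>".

Evaluate each candidate on input P=1, Q=0, R=0:
  M6 stuck-at-0: M1=1, M2=1, M3=0, M4=0, M5=0, M6=0 [stuck-at-0], M7=1 → 1 — eliminated
  M2 stuck-at-0: M1=1, M2=0 [stuck-at-0], M3=0, M4=1, M5=1, M6=0, M7=0 → 0 — matches
  M1 stuck-at-0: M1=0 [stuck-at-0], M2=0, M3=1, M4=1, M5=0, M6=1, M7=1 → 1 — eliminated
Only M2 stuck-at-0 reproduces the observed 0.

M2 stuck-at-0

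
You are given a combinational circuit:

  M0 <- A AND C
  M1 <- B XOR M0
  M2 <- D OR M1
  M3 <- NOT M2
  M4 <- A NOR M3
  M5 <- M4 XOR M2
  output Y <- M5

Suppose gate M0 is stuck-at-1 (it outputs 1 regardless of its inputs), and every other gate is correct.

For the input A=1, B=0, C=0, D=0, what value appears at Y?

Propagate with M0 forced: M0=1 [stuck-at-1], M1=1, M2=1, M3=0, M4=0, M5=1.
So Y = 1. (Without the fault it would be 0.)

1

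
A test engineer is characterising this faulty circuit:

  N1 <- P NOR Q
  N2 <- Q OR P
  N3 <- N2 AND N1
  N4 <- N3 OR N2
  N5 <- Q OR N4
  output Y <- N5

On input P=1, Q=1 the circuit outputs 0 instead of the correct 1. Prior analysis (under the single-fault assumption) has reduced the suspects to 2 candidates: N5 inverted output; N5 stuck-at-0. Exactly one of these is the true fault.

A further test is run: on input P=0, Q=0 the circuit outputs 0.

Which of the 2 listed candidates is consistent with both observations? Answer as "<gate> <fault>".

N5 stuck-at-0

Evaluate each candidate on input P=0, Q=0:
  N5 inverted output: N1=1, N2=0, N3=0, N4=0, N5=1 [inverted output] → 1 — eliminated
  N5 stuck-at-0: N1=1, N2=0, N3=0, N4=0, N5=0 [stuck-at-0] → 0 — matches
Only N5 stuck-at-0 reproduces the observed 0.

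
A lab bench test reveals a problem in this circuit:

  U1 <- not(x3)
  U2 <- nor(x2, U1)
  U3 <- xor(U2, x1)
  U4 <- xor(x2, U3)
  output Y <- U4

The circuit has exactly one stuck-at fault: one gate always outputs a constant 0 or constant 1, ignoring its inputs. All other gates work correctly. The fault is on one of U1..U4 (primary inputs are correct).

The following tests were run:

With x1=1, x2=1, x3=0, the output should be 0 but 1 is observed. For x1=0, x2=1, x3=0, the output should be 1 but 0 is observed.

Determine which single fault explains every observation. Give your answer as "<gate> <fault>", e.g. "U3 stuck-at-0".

U2 stuck-at-1

Fault-free values for test 1 (x1=1, x2=1, x3=0): U1=1, U2=0, U3=1, U4=0, giving Y=0. Observed 1.
Test 1: faults giving observed 1 are {U2 stuck-at-1, U3 stuck-at-0, U4 stuck-at-1}.
Test 2 (x1=0, x2=1, x3=0): fault-free U1=1, U2=0, U3=0, U4=1 → 1; observed 0. Eliminates U3 stuck-at-0, U4 stuck-at-1.
Only U2 stuck-at-1 is consistent with every test.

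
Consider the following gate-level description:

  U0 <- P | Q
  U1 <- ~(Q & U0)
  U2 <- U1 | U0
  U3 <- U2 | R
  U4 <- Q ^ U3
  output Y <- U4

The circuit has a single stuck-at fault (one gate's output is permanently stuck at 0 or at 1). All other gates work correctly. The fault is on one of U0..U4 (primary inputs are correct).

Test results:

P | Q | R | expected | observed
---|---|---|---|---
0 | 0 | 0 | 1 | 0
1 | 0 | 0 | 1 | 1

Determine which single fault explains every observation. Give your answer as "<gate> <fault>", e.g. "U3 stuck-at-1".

Fault-free values for test 1 (P=0, Q=0, R=0): U0=0, U1=1, U2=1, U3=1, U4=1, giving Y=1. Observed 0.
Test 1: faults giving observed 0 are {U1 stuck-at-0, U2 stuck-at-0, U3 stuck-at-0, U4 stuck-at-0}.
Test 2 (P=1, Q=0, R=0): fault-free U0=1, U1=1, U2=1, U3=1, U4=1 → 1; observed 1. Eliminates U2 stuck-at-0, U3 stuck-at-0, U4 stuck-at-0.
Only U1 stuck-at-0 is consistent with every test.

U1 stuck-at-0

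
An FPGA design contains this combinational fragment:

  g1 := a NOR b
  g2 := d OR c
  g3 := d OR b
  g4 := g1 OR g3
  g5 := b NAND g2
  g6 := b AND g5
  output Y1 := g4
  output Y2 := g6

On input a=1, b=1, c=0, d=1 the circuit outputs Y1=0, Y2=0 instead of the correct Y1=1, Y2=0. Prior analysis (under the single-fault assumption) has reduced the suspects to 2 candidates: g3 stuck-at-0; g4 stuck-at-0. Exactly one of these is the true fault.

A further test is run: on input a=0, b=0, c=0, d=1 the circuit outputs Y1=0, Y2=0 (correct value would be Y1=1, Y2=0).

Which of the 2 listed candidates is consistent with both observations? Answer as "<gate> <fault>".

g4 stuck-at-0

Evaluate each candidate on input a=0, b=0, c=0, d=1:
  g3 stuck-at-0: g1=1, g2=1, g3=0 [stuck-at-0], g4=1, g5=1, g6=0 → Y1=1, Y2=0 — eliminated
  g4 stuck-at-0: g1=1, g2=1, g3=1, g4=0 [stuck-at-0], g5=1, g6=0 → Y1=0, Y2=0 — matches
Only g4 stuck-at-0 reproduces the observed Y1=0, Y2=0.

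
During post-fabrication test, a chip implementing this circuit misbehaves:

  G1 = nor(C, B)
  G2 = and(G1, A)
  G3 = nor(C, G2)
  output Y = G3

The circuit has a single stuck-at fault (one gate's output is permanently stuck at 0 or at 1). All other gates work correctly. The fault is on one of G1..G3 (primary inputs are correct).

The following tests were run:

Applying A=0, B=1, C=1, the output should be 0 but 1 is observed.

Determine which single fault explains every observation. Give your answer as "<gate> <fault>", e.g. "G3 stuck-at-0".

Fault-free values for test 1 (A=0, B=1, C=1): G1=0, G2=0, G3=0, giving Y=0. Observed 1.
Test 1: faults giving observed 1 are {G3 stuck-at-1}.
Only G3 stuck-at-1 is consistent with every test.

G3 stuck-at-1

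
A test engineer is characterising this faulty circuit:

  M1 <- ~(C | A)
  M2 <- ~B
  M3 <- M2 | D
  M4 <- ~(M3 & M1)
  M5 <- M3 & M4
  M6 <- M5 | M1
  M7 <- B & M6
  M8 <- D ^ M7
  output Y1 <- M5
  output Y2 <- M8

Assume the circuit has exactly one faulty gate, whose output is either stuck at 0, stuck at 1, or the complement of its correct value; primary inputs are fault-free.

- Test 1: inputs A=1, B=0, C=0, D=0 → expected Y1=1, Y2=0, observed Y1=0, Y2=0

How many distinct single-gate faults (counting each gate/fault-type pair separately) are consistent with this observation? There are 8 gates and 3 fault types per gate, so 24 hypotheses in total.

Fault-free: M1=0, M2=1, M3=1, M4=1, M5=1, M6=1, M7=0, M8=0 → Y1=1, Y2=0. Observed Y1=0, Y2=0.
  M1: stuck-at-1, inverted output ✓; others ✗
  M2: stuck-at-0, inverted output ✓; others ✗
  M3: stuck-at-0, inverted output ✓; others ✗
  M4: stuck-at-0, inverted output ✓; others ✗
  M5: stuck-at-0, inverted output ✓; others ✗
  M6: none of the 3 fault types match ✗
  M7: none of the 3 fault types match ✗
  M8: none of the 3 fault types match ✗
Consistent faults: {M1 stuck-at-1, M1 inverted output, M2 stuck-at-0, M2 inverted output, M3 stuck-at-0, M3 inverted output, M4 stuck-at-0, M4 inverted output, M5 stuck-at-0, M5 inverted output} — 10 in all.

10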